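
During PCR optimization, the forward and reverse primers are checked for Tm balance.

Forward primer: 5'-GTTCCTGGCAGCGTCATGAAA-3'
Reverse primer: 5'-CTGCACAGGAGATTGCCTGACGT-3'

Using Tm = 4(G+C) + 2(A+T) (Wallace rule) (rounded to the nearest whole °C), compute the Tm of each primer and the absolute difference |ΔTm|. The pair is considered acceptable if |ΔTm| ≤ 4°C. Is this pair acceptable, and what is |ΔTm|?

|ΔTm| = 8°C; the pair is not acceptable.

Forward: A=5 T=5 G=6 C=5 → Tm = 2·10 + 4·11 = 64°C.
Reverse: A=5 T=5 G=7 C=6 → Tm = 2·10 + 4·13 = 72°C.
|ΔTm| = |64 − 72| = 8°C, > 4°C.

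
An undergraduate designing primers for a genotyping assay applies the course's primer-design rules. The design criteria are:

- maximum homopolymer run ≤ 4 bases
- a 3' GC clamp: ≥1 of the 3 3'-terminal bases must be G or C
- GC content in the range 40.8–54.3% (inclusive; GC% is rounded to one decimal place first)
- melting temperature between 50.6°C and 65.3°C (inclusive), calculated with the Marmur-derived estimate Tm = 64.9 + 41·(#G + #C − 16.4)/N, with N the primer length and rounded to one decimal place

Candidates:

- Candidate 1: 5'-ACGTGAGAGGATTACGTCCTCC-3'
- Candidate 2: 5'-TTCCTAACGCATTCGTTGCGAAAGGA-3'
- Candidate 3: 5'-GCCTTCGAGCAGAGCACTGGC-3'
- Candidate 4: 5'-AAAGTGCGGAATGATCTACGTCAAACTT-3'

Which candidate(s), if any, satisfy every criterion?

Candidate 1 (22 nt, A=5 T=5 G=6 C=6): longest run = 2 ✓; 3' end TCC has 2 G/C ✓; GC 12/22 = 54.5%, outside 40.8–54.3% ✗; Tm = 64.9 + 41·(12 − 16.4)/22 = 56.7°C ✓ — fails.
Candidate 2 (26 nt, A=7 T=7 G=6 C=6): longest run = 3 ✓; 3' end GGA has 2 G/C ✓; GC 12/26 = 46.2% ✓; Tm = 64.9 + 41·(12 − 16.4)/26 = 58.0°C ✓ — passes.
Candidate 3 (21 nt, A=4 T=3 G=7 C=7): longest run = 2 ✓; 3' end GGC has 3 G/C ✓; GC 14/21 = 66.7%, outside 40.8–54.3% ✗; Tm = 64.9 + 41·(14 − 16.4)/21 = 60.2°C ✓ — fails.
Candidate 4 (28 nt, A=10 T=7 G=6 C=5): longest run = 3 ✓; 3' end CTT has 1 G/C ✓; GC 11/28 = 39.3%, outside 40.8–54.3% ✗; Tm = 64.9 + 41·(11 − 16.4)/28 = 57.0°C ✓ — fails.

Candidate 2 only.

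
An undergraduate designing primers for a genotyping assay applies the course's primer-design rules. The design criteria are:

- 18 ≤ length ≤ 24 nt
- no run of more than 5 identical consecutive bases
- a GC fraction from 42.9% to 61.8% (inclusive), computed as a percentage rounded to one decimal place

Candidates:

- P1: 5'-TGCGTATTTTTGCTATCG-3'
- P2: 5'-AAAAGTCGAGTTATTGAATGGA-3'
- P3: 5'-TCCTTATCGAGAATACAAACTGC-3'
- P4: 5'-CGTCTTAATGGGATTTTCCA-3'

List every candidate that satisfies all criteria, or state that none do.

None of the candidates satisfy all criteria.

P1 (18 nt, A=2 T=9 G=4 C=3): length 18 ✓; longest run = 5 ✓; GC 7/18 = 38.9%, outside 42.9–61.8% ✗ — fails.
P2 (22 nt, A=9 T=6 G=6 C=1): length 22 ✓; longest run = 4 ✓; GC 7/22 = 31.8%, outside 42.9–61.8% ✗ — fails.
P3 (23 nt, A=8 T=6 G=3 C=6): length 23 ✓; longest run = 3 ✓; GC 9/23 = 39.1%, outside 42.9–61.8% ✗ — fails.
P4 (20 nt, A=4 T=8 G=4 C=4): length 20 ✓; longest run = 4 ✓; GC 8/20 = 40.0%, outside 42.9–61.8% ✗ — fails.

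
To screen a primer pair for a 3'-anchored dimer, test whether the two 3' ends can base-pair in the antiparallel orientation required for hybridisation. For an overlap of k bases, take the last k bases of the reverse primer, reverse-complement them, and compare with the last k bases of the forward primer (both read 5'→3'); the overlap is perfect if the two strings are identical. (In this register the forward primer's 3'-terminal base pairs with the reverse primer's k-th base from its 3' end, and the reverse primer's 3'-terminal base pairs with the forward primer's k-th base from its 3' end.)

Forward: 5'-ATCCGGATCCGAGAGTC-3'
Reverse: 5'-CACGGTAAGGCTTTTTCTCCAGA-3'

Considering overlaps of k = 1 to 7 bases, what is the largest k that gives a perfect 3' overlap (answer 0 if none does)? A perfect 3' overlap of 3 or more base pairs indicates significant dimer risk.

Last 7 bases (5'→3') — forward …GAGAGTC, reverse …CTCCAGA.
Reverse complement of the reverse primer's last 7 bases: TCTGGAG; its first k bases are the reverse complement of the reverse primer's last k bases, so a perfect k-base overlap needs the forward primer's last k bases to equal them.
Comparing (forward last k vs required): k=1: C vs T ✗; k=2: TC vs TC ✓; k=3: GTC vs TCT ✗; k=4: AGTC vs TCTG ✗; k=5: GAGTC vs TCTGG ✗; k=6: AGAGTC vs TCTGGA ✗; k=7: GAGAGTC vs TCTGGAG ✗.
Only k = 2 is perfect, so the longest perfect 3' overlap is 2.

Longest perfect overlap: 2 complementary base pairs; below the dimer-risk threshold (threshold 3).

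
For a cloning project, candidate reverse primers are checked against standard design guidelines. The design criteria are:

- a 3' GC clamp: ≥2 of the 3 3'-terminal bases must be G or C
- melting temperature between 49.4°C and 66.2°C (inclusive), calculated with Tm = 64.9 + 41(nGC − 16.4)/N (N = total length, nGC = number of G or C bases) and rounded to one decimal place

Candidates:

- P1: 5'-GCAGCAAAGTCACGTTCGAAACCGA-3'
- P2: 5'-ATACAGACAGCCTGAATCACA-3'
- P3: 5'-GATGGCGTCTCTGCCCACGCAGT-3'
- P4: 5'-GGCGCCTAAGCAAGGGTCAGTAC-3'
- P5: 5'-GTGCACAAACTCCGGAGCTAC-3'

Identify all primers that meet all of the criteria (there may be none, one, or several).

P1 (25 nt, A=9 T=3 G=6 C=7): 3' end CGA has 2 G/C ✓; Tm = 64.9 + 41·(13 − 16.4)/25 = 59.3°C ✓ — passes.
P2 (21 nt, A=9 T=3 G=3 C=6): 3' end ACA has 1 G/C, need ≥2 ✗; Tm = 64.9 + 41·(9 − 16.4)/21 = 50.5°C ✓ — fails.
P3 (23 nt, A=3 T=5 G=7 C=8): 3' end AGT has 1 G/C, need ≥2 ✗; Tm = 64.9 + 41·(15 − 16.4)/23 = 62.4°C ✓ — fails.
P4 (23 nt, A=6 T=3 G=8 C=6): 3' end TAC has 1 G/C, need ≥2 ✗; Tm = 64.9 + 41·(14 − 16.4)/23 = 60.6°C ✓ — fails.
P5 (21 nt, A=6 T=3 G=5 C=7): 3' end TAC has 1 G/C, need ≥2 ✗; Tm = 64.9 + 41·(12 − 16.4)/21 = 56.3°C ✓ — fails.

P1 only.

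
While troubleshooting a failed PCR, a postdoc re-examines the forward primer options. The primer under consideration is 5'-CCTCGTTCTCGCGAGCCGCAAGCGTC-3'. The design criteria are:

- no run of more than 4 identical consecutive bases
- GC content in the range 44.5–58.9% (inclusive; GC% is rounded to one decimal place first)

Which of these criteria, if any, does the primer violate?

Fails: GC content.

Base counts: A=3, T=5, G=7, C=11 (length 26).
homopolymer run: longest run = 2 ✓
GC content: GC 18/26 = 69.2%, outside 44.5–58.9% ✗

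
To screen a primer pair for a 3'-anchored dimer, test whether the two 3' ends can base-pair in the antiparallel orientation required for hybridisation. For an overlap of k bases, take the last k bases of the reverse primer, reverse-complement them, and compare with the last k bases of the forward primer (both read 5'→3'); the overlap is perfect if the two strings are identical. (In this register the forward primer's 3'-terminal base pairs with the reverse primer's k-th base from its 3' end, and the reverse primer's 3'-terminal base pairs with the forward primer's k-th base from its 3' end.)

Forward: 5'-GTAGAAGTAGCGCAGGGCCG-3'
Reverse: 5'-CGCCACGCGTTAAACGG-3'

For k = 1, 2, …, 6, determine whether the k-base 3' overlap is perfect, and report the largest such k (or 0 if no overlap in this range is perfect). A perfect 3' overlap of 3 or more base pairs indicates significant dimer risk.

Last 6 bases (5'→3') — forward …GGGCCG, reverse …AAACGG.
Reverse complement of the reverse primer's last 6 bases: CCGTTT; its first k bases are the reverse complement of the reverse primer's last k bases, so a perfect k-base overlap needs the forward primer's last k bases to equal them.
Comparing (forward last k vs required): k=1: G vs C ✗; k=2: CG vs CC ✗; k=3: CCG vs CCG ✓; k=4: GCCG vs CCGT ✗; k=5: GGCCG vs CCGTT ✗; k=6: GGGCCG vs CCGTTT ✗.
Only k = 3 is perfect, so the longest perfect 3' overlap is 3.

Longest perfect overlap: 3 complementary base pairs; significant dimer risk (threshold 3).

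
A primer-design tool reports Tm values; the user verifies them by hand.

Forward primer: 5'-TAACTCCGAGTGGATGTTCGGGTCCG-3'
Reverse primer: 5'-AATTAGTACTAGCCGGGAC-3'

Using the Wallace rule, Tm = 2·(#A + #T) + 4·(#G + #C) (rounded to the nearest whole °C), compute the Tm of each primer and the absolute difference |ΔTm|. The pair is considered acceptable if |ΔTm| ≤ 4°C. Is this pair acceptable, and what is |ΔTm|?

Forward: A=4 T=7 G=9 C=6 → Tm = 2·11 + 4·15 = 82°C.
Reverse: A=6 T=4 G=5 C=4 → Tm = 2·10 + 4·9 = 56°C.
|ΔTm| = |82 − 56| = 26°C, > 4°C.

|ΔTm| = 26°C; the pair is not acceptable.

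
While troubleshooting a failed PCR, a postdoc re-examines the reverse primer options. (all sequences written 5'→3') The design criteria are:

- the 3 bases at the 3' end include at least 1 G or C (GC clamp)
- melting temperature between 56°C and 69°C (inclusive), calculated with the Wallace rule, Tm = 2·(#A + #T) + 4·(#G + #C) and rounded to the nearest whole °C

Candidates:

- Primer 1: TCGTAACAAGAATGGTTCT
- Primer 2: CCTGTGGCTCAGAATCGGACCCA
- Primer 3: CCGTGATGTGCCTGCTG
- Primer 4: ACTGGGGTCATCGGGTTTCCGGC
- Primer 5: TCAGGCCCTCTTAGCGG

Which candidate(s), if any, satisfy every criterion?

Primer 3 and Primer 5.

Primer 1 (19 nt, A=6 T=6 G=4 C=3): 3' end TCT has 1 G/C ✓; Tm = 2·12 + 4·7 = 52°C, outside 56–69°C ✗ — fails.
Primer 2 (23 nt, A=5 T=4 G=6 C=8): 3' end CCA has 2 G/C ✓; Tm = 2·9 + 4·14 = 74°C, outside 56–69°C ✗ — fails.
Primer 3 (17 nt, A=1 T=5 G=6 C=5): 3' end CTG has 2 G/C ✓; Tm = 2·6 + 4·11 = 56°C ✓ — passes.
Primer 4 (23 nt, A=2 T=6 G=9 C=6): 3' end GGC has 3 G/C ✓; Tm = 2·8 + 4·15 = 76°C, outside 56–69°C ✗ — fails.
Primer 5 (17 nt, A=2 T=4 G=5 C=6): 3' end CGG has 3 G/C ✓; Tm = 2·6 + 4·11 = 56°C ✓ — passes.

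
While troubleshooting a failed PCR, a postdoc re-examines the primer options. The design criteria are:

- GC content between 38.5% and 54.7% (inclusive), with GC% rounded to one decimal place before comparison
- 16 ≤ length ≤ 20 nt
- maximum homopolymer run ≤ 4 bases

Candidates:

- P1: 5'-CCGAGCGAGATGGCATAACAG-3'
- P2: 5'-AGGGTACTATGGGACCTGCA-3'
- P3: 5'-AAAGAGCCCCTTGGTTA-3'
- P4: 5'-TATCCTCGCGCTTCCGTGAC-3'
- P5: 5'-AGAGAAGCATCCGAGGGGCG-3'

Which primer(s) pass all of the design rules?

P3 only.

P1 (21 nt, A=7 T=2 G=7 C=5): GC 12/21 = 57.1%, outside 38.5–54.7% ✗; length 21, outside 16–20 ✗; longest run = 2 ✓ — fails.
P2 (20 nt, A=5 T=4 G=7 C=4): GC 11/20 = 55.0%, outside 38.5–54.7% ✗; length 20 ✓; longest run = 3 ✓ — fails.
P3 (17 nt, A=5 T=4 G=4 C=4): GC 8/17 = 47.1% ✓; length 17 ✓; longest run = 4 ✓ — passes.
P4 (20 nt, A=2 T=6 G=4 C=8): GC 12/20 = 60.0%, outside 38.5–54.7% ✗; length 20 ✓; longest run = 2 ✓ — fails.
P5 (20 nt, A=6 T=1 G=9 C=4): GC 13/20 = 65.0%, outside 38.5–54.7% ✗; length 20 ✓; longest run = 4 ✓ — fails.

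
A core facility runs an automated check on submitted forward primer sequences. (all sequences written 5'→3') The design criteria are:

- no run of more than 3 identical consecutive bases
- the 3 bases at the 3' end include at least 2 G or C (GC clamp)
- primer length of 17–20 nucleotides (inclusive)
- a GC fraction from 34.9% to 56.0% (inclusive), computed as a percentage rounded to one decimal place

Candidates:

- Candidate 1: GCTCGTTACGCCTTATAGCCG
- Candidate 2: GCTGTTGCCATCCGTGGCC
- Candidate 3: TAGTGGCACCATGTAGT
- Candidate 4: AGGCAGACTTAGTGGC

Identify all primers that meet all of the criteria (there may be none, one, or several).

None of the candidates satisfy all criteria.

Candidate 1 (21 nt, A=3 T=6 G=5 C=7): longest run = 2 ✓; 3' end CCG has 3 G/C ✓; length 21, outside 17–20 ✗; GC 12/21 = 57.1%, outside 34.9–56.0% ✗ — fails.
Candidate 2 (19 nt, A=1 T=5 G=6 C=7): longest run = 2 ✓; 3' end GCC has 3 G/C ✓; length 19 ✓; GC 13/19 = 68.4%, outside 34.9–56.0% ✗ — fails.
Candidate 3 (17 nt, A=4 T=5 G=5 C=3): longest run = 2 ✓; 3' end AGT has 1 G/C, need ≥2 ✗; length 17 ✓; GC 8/17 = 47.1% ✓ — fails.
Candidate 4 (16 nt, A=4 T=3 G=6 C=3): longest run = 2 ✓; 3' end GGC has 3 G/C ✓; length 16, outside 17–20 ✗; GC 9/16 = 56.3%, outside 34.9–56.0% ✗ — fails.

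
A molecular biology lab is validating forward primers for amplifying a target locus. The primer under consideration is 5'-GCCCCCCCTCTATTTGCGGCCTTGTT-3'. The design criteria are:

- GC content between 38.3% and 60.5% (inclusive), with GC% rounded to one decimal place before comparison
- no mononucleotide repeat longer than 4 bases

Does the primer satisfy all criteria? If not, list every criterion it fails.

Fails: GC content, homopolymer run.

Base counts: A=1, T=9, G=5, C=11 (length 26).
GC content: GC 16/26 = 61.5%, outside 38.3–60.5% ✗
homopolymer run: longest run = 7, exceeds 4 ✗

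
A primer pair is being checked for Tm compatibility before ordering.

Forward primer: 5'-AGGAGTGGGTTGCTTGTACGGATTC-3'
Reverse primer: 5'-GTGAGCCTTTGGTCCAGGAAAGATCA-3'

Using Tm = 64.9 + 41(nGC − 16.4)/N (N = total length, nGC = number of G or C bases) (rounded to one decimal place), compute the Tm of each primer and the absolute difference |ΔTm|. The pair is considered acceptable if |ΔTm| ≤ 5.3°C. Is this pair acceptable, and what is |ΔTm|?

|ΔTm| = 0.2°C; the pair is acceptable.

Forward: G+C = 13, N = 25 → Tm = 64.9 + 41·(13 − 16.4)/25 = 59.3°C.
Reverse: G+C = 13, N = 26 → Tm = 64.9 + 41·(13 − 16.4)/26 = 59.5°C.
|ΔTm| = |59.3 − 59.5| = 0.2°C, ≤ 5.3°C.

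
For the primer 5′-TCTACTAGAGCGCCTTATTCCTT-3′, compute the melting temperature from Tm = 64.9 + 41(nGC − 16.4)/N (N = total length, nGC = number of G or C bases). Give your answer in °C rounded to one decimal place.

53.5°C

Base counts: A=4, T=9, G=3, C=7; G+C = 10, N = 23.
Tm = 64.9 + 41·(10 − 16.4)/23 = 64.9 + -262.40/23 = 53.5°C.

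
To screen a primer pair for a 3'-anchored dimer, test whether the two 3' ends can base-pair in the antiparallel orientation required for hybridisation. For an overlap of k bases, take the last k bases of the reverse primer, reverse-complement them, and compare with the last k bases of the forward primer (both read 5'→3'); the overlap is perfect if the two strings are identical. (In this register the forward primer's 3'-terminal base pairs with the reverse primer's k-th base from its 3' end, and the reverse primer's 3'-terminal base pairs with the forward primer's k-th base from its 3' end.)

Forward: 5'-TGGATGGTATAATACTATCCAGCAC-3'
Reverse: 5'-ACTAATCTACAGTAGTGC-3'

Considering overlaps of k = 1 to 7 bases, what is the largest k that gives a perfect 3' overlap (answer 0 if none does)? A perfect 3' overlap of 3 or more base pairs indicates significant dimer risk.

Longest perfect overlap: 4 complementary base pairs; significant dimer risk (threshold 3).

Last 7 bases (5'→3') — forward …CCAGCAC, reverse …GTAGTGC.
Reverse complement of the reverse primer's last 7 bases: GCACTAC; its first k bases are the reverse complement of the reverse primer's last k bases, so a perfect k-base overlap needs the forward primer's last k bases to equal them.
Comparing (forward last k vs required): k=1: C vs G ✗; k=2: AC vs GC ✗; k=3: CAC vs GCA ✗; k=4: GCAC vs GCAC ✓; k=5: AGCAC vs GCACT ✗; k=6: CAGCAC vs GCACTA ✗; k=7: CCAGCAC vs GCACTAC ✗.
Only k = 4 is perfect, so the longest perfect 3' overlap is 4.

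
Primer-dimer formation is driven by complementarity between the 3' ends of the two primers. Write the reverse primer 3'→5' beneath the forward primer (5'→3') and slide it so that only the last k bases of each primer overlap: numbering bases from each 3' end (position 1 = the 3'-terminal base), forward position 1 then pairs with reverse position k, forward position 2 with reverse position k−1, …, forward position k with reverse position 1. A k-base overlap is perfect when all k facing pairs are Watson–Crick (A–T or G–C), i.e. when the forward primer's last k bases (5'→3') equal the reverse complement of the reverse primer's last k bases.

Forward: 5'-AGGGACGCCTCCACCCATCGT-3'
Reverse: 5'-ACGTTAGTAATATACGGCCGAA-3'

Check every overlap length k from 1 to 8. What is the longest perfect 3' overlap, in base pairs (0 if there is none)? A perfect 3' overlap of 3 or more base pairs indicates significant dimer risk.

Last 8 bases (5'→3') — forward …CCCATCGT, reverse …CGGCCGAA.
Reverse complement of the reverse primer's last 8 bases: TTCGGCCG; its first k bases are the reverse complement of the reverse primer's last k bases, so a perfect k-base overlap needs the forward primer's last k bases to equal them.
Comparing (forward last k vs required): k=1: T vs T ✓; k=2: GT vs TT ✗; k=3: CGT vs TTC ✗; k=4: TCGT vs TTCG ✗; k=5: ATCGT vs TTCGG ✗; k=6: CATCGT vs TTCGGC ✗; k=7: CCATCGT vs TTCGGCC ✗; k=8: CCCATCGT vs TTCGGCCG ✗.
Only k = 1 is perfect, so the longest perfect 3' overlap is 1.

Longest perfect overlap: 1 complementary base pair; below the dimer-risk threshold (threshold 3).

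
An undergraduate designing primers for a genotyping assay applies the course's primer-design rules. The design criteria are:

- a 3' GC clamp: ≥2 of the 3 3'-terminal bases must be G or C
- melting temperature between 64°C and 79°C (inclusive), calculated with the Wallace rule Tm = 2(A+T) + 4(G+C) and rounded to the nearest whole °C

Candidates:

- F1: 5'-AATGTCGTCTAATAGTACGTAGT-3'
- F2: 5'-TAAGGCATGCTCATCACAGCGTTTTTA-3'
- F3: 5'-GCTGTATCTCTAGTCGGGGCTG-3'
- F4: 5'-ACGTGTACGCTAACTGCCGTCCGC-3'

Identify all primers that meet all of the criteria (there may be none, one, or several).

F1 (23 nt, A=7 T=8 G=5 C=3): 3' end AGT has 1 G/C, need ≥2 ✗; Tm = 2·15 + 4·8 = 62°C, outside 64–79°C ✗ — fails.
F2 (27 nt, A=7 T=9 G=5 C=6): 3' end TTA has 0 G/C, need ≥2 ✗; Tm = 2·16 + 4·11 = 76°C ✓ — fails.
F3 (22 nt, A=2 T=7 G=8 C=5): 3' end CTG has 2 G/C ✓; Tm = 2·9 + 4·13 = 70°C ✓ — passes.
F4 (24 nt, A=4 T=5 G=6 C=9): 3' end CGC has 3 G/C ✓; Tm = 2·9 + 4·15 = 78°C ✓ — passes.

F3 and F4.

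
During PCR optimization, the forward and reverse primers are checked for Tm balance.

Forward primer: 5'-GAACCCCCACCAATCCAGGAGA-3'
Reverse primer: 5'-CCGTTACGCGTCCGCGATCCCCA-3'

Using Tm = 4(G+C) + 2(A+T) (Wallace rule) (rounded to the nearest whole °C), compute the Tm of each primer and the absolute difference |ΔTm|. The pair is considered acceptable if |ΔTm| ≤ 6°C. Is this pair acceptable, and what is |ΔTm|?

|ΔTm| = 8°C; the pair is not acceptable.

Forward: A=8 T=1 G=4 C=9 → Tm = 2·9 + 4·13 = 70°C.
Reverse: A=3 T=4 G=5 C=11 → Tm = 2·7 + 4·16 = 78°C.
|ΔTm| = |70 − 78| = 8°C, > 6°C.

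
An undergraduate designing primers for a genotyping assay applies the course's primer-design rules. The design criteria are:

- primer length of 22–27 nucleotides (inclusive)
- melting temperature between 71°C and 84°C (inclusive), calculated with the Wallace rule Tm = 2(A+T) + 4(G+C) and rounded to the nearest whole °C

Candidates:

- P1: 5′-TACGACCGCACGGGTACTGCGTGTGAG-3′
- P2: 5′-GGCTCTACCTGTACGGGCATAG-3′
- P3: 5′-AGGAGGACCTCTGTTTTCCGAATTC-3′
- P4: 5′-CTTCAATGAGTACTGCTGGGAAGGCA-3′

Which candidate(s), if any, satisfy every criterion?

P1 (27 nt, A=5 T=5 G=10 C=7): length 27 ✓; Tm = 2·10 + 4·17 = 88°C, outside 71–84°C ✗ — fails.
P2 (22 nt, A=4 T=5 G=7 C=6): length 22 ✓; Tm = 2·9 + 4·13 = 70°C, outside 71–84°C ✗ — fails.
P3 (25 nt, A=5 T=8 G=6 C=6): length 25 ✓; Tm = 2·13 + 4·12 = 74°C ✓ — passes.
P4 (26 nt, A=7 T=6 G=8 C=5): length 26 ✓; Tm = 2·13 + 4·13 = 78°C ✓ — passes.

P3 and P4.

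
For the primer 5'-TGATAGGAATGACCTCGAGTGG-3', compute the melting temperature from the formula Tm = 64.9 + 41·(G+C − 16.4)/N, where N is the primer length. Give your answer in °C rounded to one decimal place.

Base counts: A=6, T=5, G=8, C=3; G+C = 11, N = 22.
Tm = 64.9 + 41·(11 − 16.4)/22 = 64.9 + -221.40/22 = 54.8°C.

54.8°C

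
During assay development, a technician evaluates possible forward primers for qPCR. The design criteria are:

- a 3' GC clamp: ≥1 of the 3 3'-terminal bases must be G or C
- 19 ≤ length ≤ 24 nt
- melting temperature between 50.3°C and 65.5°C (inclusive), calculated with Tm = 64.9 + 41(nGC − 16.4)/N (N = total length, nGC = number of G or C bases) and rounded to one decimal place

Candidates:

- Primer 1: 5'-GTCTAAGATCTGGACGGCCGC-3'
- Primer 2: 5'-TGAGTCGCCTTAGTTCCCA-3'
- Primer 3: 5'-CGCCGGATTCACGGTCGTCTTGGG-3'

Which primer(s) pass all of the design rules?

Primer 1 (21 nt, A=4 T=4 G=7 C=6): 3' end CGC has 3 G/C ✓; length 21 ✓; Tm = 64.9 + 41·(13 − 16.4)/21 = 58.3°C ✓ — passes.
Primer 2 (19 nt, A=3 T=6 G=4 C=6): 3' end CCA has 2 G/C ✓; length 19 ✓; Tm = 64.9 + 41·(10 − 16.4)/19 = 51.1°C ✓ — passes.
Primer 3 (24 nt, A=2 T=6 G=9 C=7): 3' end GGG has 3 G/C ✓; length 24 ✓; Tm = 64.9 + 41·(16 − 16.4)/24 = 64.2°C ✓ — passes.

Primer 1, Primer 2 and Primer 3.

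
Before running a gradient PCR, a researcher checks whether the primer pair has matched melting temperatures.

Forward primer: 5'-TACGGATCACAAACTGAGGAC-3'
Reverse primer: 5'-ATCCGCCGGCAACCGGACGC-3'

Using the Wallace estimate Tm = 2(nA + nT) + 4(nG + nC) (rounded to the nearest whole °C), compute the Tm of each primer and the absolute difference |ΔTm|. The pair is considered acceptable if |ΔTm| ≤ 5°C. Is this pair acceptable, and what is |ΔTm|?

Forward: A=8 T=3 G=5 C=5 → Tm = 2·11 + 4·10 = 62°C.
Reverse: A=4 T=1 G=6 C=9 → Tm = 2·5 + 4·15 = 70°C.
|ΔTm| = |62 − 70| = 8°C, > 5°C.

|ΔTm| = 8°C; the pair is not acceptable.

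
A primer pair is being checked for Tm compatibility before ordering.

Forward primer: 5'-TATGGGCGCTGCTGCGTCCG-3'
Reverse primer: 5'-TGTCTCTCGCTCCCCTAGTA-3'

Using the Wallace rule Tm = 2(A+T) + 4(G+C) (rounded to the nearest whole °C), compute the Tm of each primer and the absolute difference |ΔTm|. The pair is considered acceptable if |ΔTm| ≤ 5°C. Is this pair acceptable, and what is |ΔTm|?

|ΔTm| = 6°C; the pair is not acceptable.

Forward: A=1 T=5 G=8 C=6 → Tm = 2·6 + 4·14 = 68°C.
Reverse: A=2 T=7 G=3 C=8 → Tm = 2·9 + 4·11 = 62°C.
|ΔTm| = |68 − 62| = 6°C, > 5°C.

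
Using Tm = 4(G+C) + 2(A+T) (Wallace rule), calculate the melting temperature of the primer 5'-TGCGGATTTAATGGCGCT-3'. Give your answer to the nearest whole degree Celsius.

Base counts: A=3, T=6, G=6, C=3 (length 18).
Tm = 2·(3+6) + 4·(6+3) = 2·9 + 4·9 = 18 + 36 = 54°C.

54°C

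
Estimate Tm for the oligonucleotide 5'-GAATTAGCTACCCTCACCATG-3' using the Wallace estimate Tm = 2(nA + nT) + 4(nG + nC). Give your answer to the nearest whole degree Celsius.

Base counts: A=6, T=5, G=3, C=7 (length 21).
Tm = 2·(6+5) + 4·(3+7) = 2·11 + 4·10 = 22 + 40 = 62°C.

62°C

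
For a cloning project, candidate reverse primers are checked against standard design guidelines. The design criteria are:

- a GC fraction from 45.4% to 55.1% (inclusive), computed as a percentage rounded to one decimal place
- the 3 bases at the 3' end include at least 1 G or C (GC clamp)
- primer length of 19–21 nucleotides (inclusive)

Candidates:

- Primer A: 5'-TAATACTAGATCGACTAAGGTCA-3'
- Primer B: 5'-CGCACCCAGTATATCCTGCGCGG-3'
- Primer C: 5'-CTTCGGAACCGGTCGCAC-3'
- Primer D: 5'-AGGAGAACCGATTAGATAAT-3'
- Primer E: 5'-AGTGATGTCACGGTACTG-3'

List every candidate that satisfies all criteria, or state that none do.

None of the candidates satisfy all criteria.

Primer A (23 nt, A=9 T=6 G=4 C=4): GC 8/23 = 34.8%, outside 45.4–55.1% ✗; 3' end TCA has 1 G/C ✓; length 23, outside 19–21 ✗ — fails.
Primer B (23 nt, A=4 T=4 G=6 C=9): GC 15/23 = 65.2%, outside 45.4–55.1% ✗; 3' end CGG has 3 G/C ✓; length 23, outside 19–21 ✗ — fails.
Primer C (18 nt, A=3 T=3 G=5 C=7): GC 12/18 = 66.7%, outside 45.4–55.1% ✗; 3' end CAC has 2 G/C ✓; length 18, outside 19–21 ✗ — fails.
Primer D (20 nt, A=9 T=4 G=5 C=2): GC 7/20 = 35.0%, outside 45.4–55.1% ✗; 3' end AAT has 0 G/C, need ≥1 ✗; length 20 ✓ — fails.
Primer E (18 nt, A=4 T=5 G=6 C=3): GC 9/18 = 50.0% ✓; 3' end CTG has 2 G/C ✓; length 18, outside 19–21 ✗ — fails.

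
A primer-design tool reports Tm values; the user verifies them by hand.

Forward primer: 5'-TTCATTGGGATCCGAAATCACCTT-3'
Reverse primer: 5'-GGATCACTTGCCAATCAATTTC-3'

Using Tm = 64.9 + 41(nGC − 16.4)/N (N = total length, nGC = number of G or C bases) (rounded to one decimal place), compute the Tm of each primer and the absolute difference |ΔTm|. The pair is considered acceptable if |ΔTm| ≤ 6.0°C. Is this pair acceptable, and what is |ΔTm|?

|ΔTm| = 2.9°C; the pair is acceptable.

Forward: G+C = 10, N = 24 → Tm = 64.9 + 41·(10 − 16.4)/24 = 54.0°C.
Reverse: G+C = 9, N = 22 → Tm = 64.9 + 41·(9 − 16.4)/22 = 51.1°C.
|ΔTm| = |54.0 − 51.1| = 2.9°C, ≤ 6.0°C.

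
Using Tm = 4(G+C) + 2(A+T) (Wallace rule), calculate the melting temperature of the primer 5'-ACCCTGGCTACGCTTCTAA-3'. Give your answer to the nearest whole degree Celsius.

58°C

Base counts: A=4, T=5, G=3, C=7 (length 19).
Tm = 2·(4+5) + 4·(3+7) = 2·9 + 4·10 = 18 + 40 = 58°C.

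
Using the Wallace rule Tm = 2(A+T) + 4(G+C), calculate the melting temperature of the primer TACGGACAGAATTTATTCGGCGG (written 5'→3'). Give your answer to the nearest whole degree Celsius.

68°C

Base counts: A=6, T=6, G=7, C=4 (length 23).
Tm = 2·(6+6) + 4·(7+4) = 2·12 + 4·11 = 24 + 44 = 68°C.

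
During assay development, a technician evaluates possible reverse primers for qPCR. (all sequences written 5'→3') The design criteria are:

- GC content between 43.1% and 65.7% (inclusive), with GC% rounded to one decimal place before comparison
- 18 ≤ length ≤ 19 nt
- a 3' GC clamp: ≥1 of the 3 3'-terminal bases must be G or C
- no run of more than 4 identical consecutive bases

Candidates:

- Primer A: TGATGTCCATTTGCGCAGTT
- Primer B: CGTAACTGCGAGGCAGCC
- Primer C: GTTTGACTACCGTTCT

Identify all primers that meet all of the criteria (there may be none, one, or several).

Primer A (20 nt, A=3 T=8 G=5 C=4): GC 9/20 = 45.0% ✓; length 20, outside 18–19 ✗; 3' end GTT has 1 G/C ✓; longest run = 3 ✓ — fails.
Primer B (18 nt, A=4 T=2 G=6 C=6): GC 12/18 = 66.7%, outside 43.1–65.7% ✗; length 18 ✓; 3' end GCC has 3 G/C ✓; longest run = 2 ✓ — fails.
Primer C (16 nt, A=2 T=7 G=3 C=4): GC 7/16 = 43.8% ✓; length 16, outside 18–19 ✗; 3' end TCT has 1 G/C ✓; longest run = 3 ✓ — fails.

None of the candidates satisfy all criteria.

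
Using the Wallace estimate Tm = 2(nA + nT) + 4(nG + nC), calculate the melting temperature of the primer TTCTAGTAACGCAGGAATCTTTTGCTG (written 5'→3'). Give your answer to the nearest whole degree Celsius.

76°C

Base counts: A=6, T=10, G=6, C=5 (length 27).
Tm = 2·(6+10) + 4·(6+5) = 2·16 + 4·11 = 32 + 44 = 76°C.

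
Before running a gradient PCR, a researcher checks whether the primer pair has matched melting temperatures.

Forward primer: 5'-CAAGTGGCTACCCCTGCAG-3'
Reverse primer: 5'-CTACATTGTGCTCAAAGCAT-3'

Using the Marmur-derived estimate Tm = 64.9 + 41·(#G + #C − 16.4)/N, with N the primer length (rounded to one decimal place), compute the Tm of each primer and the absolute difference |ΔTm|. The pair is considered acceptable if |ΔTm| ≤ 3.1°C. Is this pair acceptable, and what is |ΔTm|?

|ΔTm| = 7.7°C; the pair is not acceptable.

Forward: G+C = 12, N = 19 → Tm = 64.9 + 41·(12 − 16.4)/19 = 55.4°C.
Reverse: G+C = 8, N = 20 → Tm = 64.9 + 41·(8 − 16.4)/20 = 47.7°C.
|ΔTm| = |55.4 − 47.7| = 7.7°C, > 3.1°C.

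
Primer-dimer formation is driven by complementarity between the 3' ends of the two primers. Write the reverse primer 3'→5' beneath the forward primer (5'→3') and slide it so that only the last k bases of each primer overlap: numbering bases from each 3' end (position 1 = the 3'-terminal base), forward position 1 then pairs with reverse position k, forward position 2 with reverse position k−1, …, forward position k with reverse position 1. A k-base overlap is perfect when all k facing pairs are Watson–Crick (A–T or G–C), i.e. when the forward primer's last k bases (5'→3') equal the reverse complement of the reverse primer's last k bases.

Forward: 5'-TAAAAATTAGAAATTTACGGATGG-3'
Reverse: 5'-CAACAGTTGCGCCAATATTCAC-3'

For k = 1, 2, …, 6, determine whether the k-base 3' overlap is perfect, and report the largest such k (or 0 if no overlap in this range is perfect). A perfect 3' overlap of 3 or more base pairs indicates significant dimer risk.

Last 6 bases (5'→3') — forward …GGATGG, reverse …ATTCAC.
Reverse complement of the reverse primer's last 6 bases: GTGAAT; its first k bases are the reverse complement of the reverse primer's last k bases, so a perfect k-base overlap needs the forward primer's last k bases to equal them.
Comparing (forward last k vs required): k=1: G vs G ✓; k=2: GG vs GT ✗; k=3: TGG vs GTG ✗; k=4: ATGG vs GTGA ✗; k=5: GATGG vs GTGAA ✗; k=6: GGATGG vs GTGAAT ✗.
Only k = 1 is perfect, so the longest perfect 3' overlap is 1.

Longest perfect overlap: 1 complementary base pair; below the dimer-risk threshold (threshold 3).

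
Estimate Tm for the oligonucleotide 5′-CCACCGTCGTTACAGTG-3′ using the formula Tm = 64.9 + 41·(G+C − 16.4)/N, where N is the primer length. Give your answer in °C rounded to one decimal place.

49.5°C

Base counts: A=3, T=4, G=4, C=6; G+C = 10, N = 17.
Tm = 64.9 + 41·(10 − 16.4)/17 = 64.9 + -262.40/17 = 49.5°C.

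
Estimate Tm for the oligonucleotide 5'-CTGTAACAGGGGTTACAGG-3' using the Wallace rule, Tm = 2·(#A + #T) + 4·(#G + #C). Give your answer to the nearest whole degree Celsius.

Base counts: A=5, T=4, G=7, C=3 (length 19).
Tm = 2·(5+4) + 4·(7+3) = 2·9 + 4·10 = 18 + 40 = 58°C.

58°C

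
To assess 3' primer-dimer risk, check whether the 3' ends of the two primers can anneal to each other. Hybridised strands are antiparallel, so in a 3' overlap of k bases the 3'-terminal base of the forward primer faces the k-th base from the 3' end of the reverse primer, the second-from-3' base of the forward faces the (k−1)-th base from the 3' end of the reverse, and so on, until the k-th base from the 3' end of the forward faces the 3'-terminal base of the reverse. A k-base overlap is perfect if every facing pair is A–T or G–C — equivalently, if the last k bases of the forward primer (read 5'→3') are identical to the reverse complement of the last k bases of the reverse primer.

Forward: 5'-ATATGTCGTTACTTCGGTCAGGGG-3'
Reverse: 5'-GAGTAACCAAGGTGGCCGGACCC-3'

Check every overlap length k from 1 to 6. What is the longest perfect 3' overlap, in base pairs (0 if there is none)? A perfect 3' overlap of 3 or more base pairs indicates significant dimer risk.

Longest perfect overlap: 3 complementary base pairs; significant dimer risk (threshold 3).

Last 6 bases (5'→3') — forward …CAGGGG, reverse …GGACCC.
Reverse complement of the reverse primer's last 6 bases: GGGTCC; its first k bases are the reverse complement of the reverse primer's last k bases, so a perfect k-base overlap needs the forward primer's last k bases to equal them.
Comparing (forward last k vs required): k=1: G vs G ✓; k=2: GG vs GG ✓; k=3: GGG vs GGG ✓; k=4: GGGG vs GGGT ✗; k=5: AGGGG vs GGGTC ✗; k=6: CAGGGG vs GGGTCC ✗.
Perfect overlaps at k = 1, 2, 3; the largest is 3.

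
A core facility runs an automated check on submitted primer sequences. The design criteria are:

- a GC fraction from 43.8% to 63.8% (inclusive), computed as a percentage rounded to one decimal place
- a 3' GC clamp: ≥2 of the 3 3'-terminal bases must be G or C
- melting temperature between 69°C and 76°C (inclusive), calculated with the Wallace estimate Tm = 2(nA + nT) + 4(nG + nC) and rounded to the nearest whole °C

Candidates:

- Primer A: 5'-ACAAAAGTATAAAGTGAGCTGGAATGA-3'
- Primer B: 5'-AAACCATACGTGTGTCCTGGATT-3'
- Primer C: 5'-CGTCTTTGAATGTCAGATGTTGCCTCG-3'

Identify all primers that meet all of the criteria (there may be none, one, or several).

None of the candidates satisfy all criteria.

Primer A (27 nt, A=13 T=5 G=7 C=2): GC 9/27 = 33.3%, outside 43.8–63.8% ✗; 3' end TGA has 1 G/C, need ≥2 ✗; Tm = 2·18 + 4·9 = 72°C ✓ — fails.
Primer B (23 nt, A=6 T=7 G=5 C=5): GC 10/23 = 43.5%, outside 43.8–63.8% ✗; 3' end ATT has 0 G/C, need ≥2 ✗; Tm = 2·13 + 4·10 = 66°C, outside 69–76°C ✗ — fails.
Primer C (27 nt, A=4 T=10 G=7 C=6): GC 13/27 = 48.1% ✓; 3' end TCG has 2 G/C ✓; Tm = 2·14 + 4·13 = 80°C, outside 69–76°C ✗ — fails.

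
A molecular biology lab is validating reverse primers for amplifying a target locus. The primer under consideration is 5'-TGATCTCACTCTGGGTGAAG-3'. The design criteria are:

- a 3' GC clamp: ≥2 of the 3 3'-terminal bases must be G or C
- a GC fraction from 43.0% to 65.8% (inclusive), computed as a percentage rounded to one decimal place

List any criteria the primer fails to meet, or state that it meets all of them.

Base counts: A=4, T=6, G=6, C=4 (length 20).
GC clamp: 3' end AAG has 1 G/C, need ≥2 ✗
GC content: GC 10/20 = 50.0% ✓

Fails: GC clamp.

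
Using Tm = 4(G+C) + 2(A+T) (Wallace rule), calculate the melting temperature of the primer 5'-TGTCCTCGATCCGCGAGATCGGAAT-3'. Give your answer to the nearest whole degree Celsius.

78°C

Base counts: A=5, T=6, G=7, C=7 (length 25).
Tm = 2·(5+6) + 4·(7+7) = 2·11 + 4·14 = 22 + 56 = 78°C.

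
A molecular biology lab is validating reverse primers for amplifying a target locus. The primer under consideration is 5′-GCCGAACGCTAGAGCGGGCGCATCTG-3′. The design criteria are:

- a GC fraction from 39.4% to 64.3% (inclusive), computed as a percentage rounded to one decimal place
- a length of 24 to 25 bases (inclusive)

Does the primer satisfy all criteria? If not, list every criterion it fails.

Base counts: A=5, T=3, G=10, C=8 (length 26).
GC content: GC 18/26 = 69.2%, outside 39.4–64.3% ✗
length: length 26, outside 24–25 ✗

Fails: GC content, length.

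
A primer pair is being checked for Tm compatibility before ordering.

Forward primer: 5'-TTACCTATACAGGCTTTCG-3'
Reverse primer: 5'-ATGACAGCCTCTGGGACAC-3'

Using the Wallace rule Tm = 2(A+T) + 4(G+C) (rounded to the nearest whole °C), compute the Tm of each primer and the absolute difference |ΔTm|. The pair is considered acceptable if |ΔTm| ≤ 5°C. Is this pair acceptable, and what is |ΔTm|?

|ΔTm| = 6°C; the pair is not acceptable.

Forward: A=4 T=7 G=3 C=5 → Tm = 2·11 + 4·8 = 54°C.
Reverse: A=5 T=3 G=5 C=6 → Tm = 2·8 + 4·11 = 60°C.
|ΔTm| = |54 − 60| = 6°C, > 5°C.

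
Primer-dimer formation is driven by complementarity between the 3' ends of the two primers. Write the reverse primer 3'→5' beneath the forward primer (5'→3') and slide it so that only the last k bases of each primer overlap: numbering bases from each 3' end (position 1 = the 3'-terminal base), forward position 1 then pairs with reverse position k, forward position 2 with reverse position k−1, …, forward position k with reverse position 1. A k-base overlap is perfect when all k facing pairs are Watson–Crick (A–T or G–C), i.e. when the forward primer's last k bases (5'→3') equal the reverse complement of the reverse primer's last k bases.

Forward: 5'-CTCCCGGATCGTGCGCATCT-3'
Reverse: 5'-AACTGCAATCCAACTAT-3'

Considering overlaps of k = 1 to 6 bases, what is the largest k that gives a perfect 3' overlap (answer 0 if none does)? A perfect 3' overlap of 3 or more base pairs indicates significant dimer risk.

Longest perfect overlap: 0 complementary base pairs; below the dimer-risk threshold (threshold 3).

Last 6 bases (5'→3') — forward …GCATCT, reverse …AACTAT.
Reverse complement of the reverse primer's last 6 bases: ATAGTT; its first k bases are the reverse complement of the reverse primer's last k bases, so a perfect k-base overlap needs the forward primer's last k bases to equal them.
Comparing (forward last k vs required): k=1: T vs A ✗; k=2: CT vs AT ✗; k=3: TCT vs ATA ✗; k=4: ATCT vs ATAG ✗; k=5: CATCT vs ATAGT ✗; k=6: GCATCT vs ATAGTT ✗.
No overlap length from 1 to 6 is perfect, so the longest perfect 3' overlap is 0.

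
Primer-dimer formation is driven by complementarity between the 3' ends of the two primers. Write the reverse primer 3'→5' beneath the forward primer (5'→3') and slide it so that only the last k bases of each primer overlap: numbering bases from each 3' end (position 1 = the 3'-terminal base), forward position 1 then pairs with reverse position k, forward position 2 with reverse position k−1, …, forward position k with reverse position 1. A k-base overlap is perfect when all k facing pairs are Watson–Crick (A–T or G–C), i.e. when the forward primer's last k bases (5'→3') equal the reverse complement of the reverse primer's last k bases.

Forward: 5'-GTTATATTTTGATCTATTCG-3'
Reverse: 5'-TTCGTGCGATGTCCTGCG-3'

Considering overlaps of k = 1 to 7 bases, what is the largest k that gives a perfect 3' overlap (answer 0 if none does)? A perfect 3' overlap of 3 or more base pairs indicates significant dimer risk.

Longest perfect overlap: 2 complementary base pairs; below the dimer-risk threshold (threshold 3).

Last 7 bases (5'→3') — forward …CTATTCG, reverse …TCCTGCG.
Reverse complement of the reverse primer's last 7 bases: CGCAGGA; its first k bases are the reverse complement of the reverse primer's last k bases, so a perfect k-base overlap needs the forward primer's last k bases to equal them.
Comparing (forward last k vs required): k=1: G vs C ✗; k=2: CG vs CG ✓; k=3: TCG vs CGC ✗; k=4: TTCG vs CGCA ✗; k=5: ATTCG vs CGCAG ✗; k=6: TATTCG vs CGCAGG ✗; k=7: CTATTCG vs CGCAGGA ✗.
Only k = 2 is perfect, so the longest perfect 3' overlap is 2.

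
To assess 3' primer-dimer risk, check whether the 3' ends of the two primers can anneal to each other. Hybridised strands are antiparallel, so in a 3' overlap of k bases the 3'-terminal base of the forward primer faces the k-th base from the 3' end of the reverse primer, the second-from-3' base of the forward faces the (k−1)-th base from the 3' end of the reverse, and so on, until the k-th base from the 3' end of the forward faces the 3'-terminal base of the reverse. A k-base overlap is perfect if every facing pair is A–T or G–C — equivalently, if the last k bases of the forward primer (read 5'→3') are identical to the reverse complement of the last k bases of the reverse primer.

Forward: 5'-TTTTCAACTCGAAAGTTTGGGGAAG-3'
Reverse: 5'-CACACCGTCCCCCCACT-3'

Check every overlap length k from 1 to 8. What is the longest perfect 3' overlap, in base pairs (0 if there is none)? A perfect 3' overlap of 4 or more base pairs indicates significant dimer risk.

Longest perfect overlap: 2 complementary base pairs; below the dimer-risk threshold (threshold 4).

Last 8 bases (5'→3') — forward …TGGGGAAG, reverse …CCCCCACT.
Reverse complement of the reverse primer's last 8 bases: AGTGGGGG; its first k bases are the reverse complement of the reverse primer's last k bases, so a perfect k-base overlap needs the forward primer's last k bases to equal them.
Comparing (forward last k vs required): k=1: G vs A ✗; k=2: AG vs AG ✓; k=3: AAG vs AGT ✗; k=4: GAAG vs AGTG ✗; k=5: GGAAG vs AGTGG ✗; k=6: GGGAAG vs AGTGGG ✗; k=7: GGGGAAG vs AGTGGGG ✗; k=8: TGGGGAAG vs AGTGGGGG ✗.
Only k = 2 is perfect, so the longest perfect 3' overlap is 2.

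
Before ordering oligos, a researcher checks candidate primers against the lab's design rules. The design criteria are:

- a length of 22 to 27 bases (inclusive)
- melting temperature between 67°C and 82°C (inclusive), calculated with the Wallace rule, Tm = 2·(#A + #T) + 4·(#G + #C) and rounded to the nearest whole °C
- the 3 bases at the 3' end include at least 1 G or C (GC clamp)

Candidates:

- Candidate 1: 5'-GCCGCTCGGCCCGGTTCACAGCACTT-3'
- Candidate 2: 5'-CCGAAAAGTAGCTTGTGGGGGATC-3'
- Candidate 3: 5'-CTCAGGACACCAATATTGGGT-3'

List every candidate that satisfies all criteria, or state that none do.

Candidate 1 (26 nt, A=3 T=5 G=7 C=11): length 26 ✓; Tm = 2·8 + 4·18 = 88°C, outside 67–82°C ✗; 3' end CTT has 1 G/C ✓ — fails.
Candidate 2 (24 nt, A=6 T=5 G=9 C=4): length 24 ✓; Tm = 2·11 + 4·13 = 74°C ✓; 3' end ATC has 1 G/C ✓ — passes.
Candidate 3 (21 nt, A=6 T=5 G=5 C=5): length 21, outside 22–27 ✗; Tm = 2·11 + 4·10 = 62°C, outside 67–82°C ✗; 3' end GGT has 2 G/C ✓ — fails.

Candidate 2 only.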